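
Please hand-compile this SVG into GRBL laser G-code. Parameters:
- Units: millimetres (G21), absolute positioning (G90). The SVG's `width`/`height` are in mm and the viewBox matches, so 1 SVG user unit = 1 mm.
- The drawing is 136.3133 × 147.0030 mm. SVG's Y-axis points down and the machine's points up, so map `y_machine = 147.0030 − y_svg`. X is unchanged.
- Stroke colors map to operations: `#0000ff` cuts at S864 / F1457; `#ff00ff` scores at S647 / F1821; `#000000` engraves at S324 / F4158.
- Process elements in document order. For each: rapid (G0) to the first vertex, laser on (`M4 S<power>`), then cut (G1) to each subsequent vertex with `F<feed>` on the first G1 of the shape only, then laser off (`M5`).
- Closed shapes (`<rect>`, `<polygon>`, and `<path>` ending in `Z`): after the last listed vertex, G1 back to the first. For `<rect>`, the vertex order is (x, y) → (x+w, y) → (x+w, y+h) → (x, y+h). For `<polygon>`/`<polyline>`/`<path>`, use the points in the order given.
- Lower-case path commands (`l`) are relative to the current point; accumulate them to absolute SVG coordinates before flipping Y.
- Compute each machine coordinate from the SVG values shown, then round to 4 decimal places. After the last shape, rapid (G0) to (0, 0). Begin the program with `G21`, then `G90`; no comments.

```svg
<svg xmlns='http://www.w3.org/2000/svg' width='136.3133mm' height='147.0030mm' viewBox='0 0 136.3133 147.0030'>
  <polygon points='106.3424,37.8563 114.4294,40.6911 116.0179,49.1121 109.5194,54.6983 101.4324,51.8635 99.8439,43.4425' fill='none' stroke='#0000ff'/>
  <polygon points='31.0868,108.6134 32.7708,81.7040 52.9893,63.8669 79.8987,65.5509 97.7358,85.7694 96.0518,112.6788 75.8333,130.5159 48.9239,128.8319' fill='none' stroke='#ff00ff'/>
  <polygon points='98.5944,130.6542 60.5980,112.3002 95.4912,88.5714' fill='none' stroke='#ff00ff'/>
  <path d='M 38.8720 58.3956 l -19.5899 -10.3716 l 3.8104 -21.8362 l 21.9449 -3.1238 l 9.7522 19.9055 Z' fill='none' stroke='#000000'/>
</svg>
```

1 u = 1 mm; y_m = 147.0030 − y.

[1] `<polygon>` regular polygon, #0000ff→cut S864 F1457: (106.3424,109.1467) → (114.4294,106.3119) → (116.0179,97.8909) → (109.5194,92.3047) → (101.4324,95.1395) → (99.8439,103.5605) → (106.3424,109.1467) (closed)

[2] `<polygon>` regular polygon, #ff00ff→score S647 F1821: (31.0868,38.3896) → (32.7708,65.2990) → (52.9893,83.1361) → (79.8987,81.4521) → (97.7358,61.2336) → (96.0518,34.3242) → (75.8333,16.4871) → (48.9239,18.1711) → (31.0868,38.3896) (closed)

[3] `<polygon>` regular polygon, #ff00ff→score S647 F1821: (98.5944,16.3488) → (60.5980,34.7028) → (95.4912,58.4316) → (98.5944,16.3488) (closed)

[4] `<path>` regular polygon, #000000→engrave S324 F4158: (38.8720,88.6074) → (19.2821,98.9790) → (23.0925,120.8152) → (45.0374,123.9390) → (54.7896,104.0335) → (38.8720,88.6074) (closed)

G21
G90
G0 X106.3424 Y109.1467
M4 S864
G1 X114.4294 Y106.3119 F1457
G1 X116.0179 Y97.8909
G1 X109.5194 Y92.3047
G1 X101.4324 Y95.1395
G1 X99.8439 Y103.5605
G1 X106.3424 Y109.1467
M5
G0 X31.0868 Y38.3896
M4 S647
G1 X32.7708 Y65.2990 F1821
G1 X52.9893 Y83.1361
G1 X79.8987 Y81.4521
G1 X97.7358 Y61.2336
G1 X96.0518 Y34.3242
G1 X75.8333 Y16.4871
G1 X48.9239 Y18.1711
G1 X31.0868 Y38.3896
M5
G0 X98.5944 Y16.3488
M4 S647
G1 X60.5980 Y34.7028 F1821
G1 X95.4912 Y58.4316
G1 X98.5944 Y16.3488
M5
G0 X38.8720 Y88.6074
M4 S324
G1 X19.2821 Y98.9790 F4158
G1 X23.0925 Y120.8152
G1 X45.0374 Y123.9390
G1 X54.7896 Y104.0335
G1 X38.8720 Y88.6074
M5
G0 X0.0000 Y0.0000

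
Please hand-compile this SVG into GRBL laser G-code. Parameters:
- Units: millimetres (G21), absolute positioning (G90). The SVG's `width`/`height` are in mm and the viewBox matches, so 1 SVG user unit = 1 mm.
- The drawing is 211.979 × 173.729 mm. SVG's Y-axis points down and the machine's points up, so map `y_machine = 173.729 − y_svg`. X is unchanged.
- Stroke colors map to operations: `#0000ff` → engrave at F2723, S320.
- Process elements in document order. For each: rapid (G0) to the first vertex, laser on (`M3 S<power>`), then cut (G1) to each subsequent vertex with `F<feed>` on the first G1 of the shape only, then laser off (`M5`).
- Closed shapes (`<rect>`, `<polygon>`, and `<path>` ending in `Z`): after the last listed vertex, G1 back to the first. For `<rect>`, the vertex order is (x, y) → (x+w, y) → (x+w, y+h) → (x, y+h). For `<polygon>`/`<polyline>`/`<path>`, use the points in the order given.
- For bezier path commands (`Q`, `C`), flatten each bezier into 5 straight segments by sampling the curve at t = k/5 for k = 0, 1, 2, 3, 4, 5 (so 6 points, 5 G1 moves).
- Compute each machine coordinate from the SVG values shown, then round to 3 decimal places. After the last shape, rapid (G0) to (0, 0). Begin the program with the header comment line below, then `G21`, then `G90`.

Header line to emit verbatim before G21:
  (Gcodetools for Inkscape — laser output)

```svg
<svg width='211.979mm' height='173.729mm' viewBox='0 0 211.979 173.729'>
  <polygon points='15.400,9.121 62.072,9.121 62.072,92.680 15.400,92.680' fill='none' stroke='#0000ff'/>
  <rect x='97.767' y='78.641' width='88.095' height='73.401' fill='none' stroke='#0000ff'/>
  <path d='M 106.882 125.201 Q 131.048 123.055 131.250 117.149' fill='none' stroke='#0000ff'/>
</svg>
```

(Gcodetools for Inkscape — laser output)
G21
G90
G0 X15.400 Y164.608
M3 S320
G1 X62.072 Y164.608 F2723
G1 X62.072 Y81.049
G1 X15.400 Y81.049
G1 X15.400 Y164.608
M5
G0 X97.767 Y95.088
M3 S320
G1 X185.862 Y95.088 F2723
G1 X185.862 Y21.687
G1 X97.767 Y21.687
G1 X97.767 Y95.088
M5
G0 X106.882 Y48.528
M3 S320
G1 X115.590 Y49.537 F2723
G1 X122.381 Y50.846
G1 X127.254 Y52.457
G1 X130.211 Y54.368
G1 X131.250 Y56.580
M5
G0 X0.000 Y0.000

viewBox `0 0 211.979 173.729` with mm width/height → 1 unit = 1 mm. Flip: y_m = 173.729 − y_svg.

**Shape 1** — `<polygon>` rectangle, stroke `#0000ff` → engrave (S320, F2723). Machine vertices: (15.400,164.608) → (62.072,164.608) → (62.072,81.049) → (15.400,81.049) → (15.400,164.608). Closed: final G1 returns to the first vertex.

**Shape 2** — `<rect>` rectangle, stroke `#0000ff` → engrave (S320, F2723). Machine vertices: (97.767,95.088) → (185.862,95.088) → (185.862,21.687) → (97.767,21.687) → (97.767,95.088). Closed: final G1 returns to the first vertex.

**Shape 3** — `<path>` quadratic bezier, stroke `#0000ff` → engrave (S320, F2723). Control points (SVG): P0=(106.882,125.201), P1=(131.048,123.055), P2=(131.250,117.149); sampled at t=k/5. Machine vertices: (106.882,48.528) → (115.590,49.537) → (122.381,50.846) → (127.254,52.457) → (130.211,54.368) → (131.250,56.580). Open path.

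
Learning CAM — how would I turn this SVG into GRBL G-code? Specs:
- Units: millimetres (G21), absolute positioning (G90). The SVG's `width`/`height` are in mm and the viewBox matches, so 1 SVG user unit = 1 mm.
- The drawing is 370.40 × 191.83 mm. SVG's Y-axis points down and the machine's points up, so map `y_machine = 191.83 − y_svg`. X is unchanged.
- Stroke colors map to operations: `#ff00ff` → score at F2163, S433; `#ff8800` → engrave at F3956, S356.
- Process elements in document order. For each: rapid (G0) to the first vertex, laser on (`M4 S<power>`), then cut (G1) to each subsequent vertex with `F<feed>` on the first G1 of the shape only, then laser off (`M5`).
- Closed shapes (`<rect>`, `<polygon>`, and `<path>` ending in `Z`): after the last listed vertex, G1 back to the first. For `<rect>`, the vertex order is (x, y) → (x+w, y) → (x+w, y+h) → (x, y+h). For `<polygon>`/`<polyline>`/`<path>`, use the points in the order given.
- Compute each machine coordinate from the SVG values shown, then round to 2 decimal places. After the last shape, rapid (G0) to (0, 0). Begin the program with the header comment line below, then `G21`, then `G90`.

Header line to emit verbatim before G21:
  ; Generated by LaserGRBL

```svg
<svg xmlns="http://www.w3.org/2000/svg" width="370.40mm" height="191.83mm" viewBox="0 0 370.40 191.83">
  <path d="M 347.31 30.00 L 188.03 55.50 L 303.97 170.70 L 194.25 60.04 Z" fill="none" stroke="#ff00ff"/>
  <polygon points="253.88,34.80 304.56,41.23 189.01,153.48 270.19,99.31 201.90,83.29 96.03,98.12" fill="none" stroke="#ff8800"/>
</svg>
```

; Generated by LaserGRBL
G21
G90
G0 X347.31 Y161.83
M4 S433
G1 X188.03 Y136.33 F2163
G1 X303.97 Y21.13
G1 X194.25 Y131.79
G1 X347.31 Y161.83
M5
G0 X253.88 Y157.03
M4 S356
G1 X304.56 Y150.60 F3956
G1 X189.01 Y38.35
G1 X270.19 Y92.52
G1 X201.90 Y108.54
G1 X96.03 Y93.71
G1 X253.88 Y157.03
M5
G0 X0.00 Y0.00

1 u = 1 mm; y_m = 191.83 − y.

[1] `<path>` closed polygon, #ff00ff→score S433 F2163: (347.31,161.83) → (188.03,136.33) → (303.97,21.13) → (194.25,131.79) → (347.31,161.83) (closed)

[2] `<polygon>` closed polygon, #ff8800→engrave S356 F3956: (253.88,157.03) → (304.56,150.60) → (189.01,38.35) → (270.19,92.52) → (201.90,108.54) → (96.03,93.71) → (253.88,157.03) (closed)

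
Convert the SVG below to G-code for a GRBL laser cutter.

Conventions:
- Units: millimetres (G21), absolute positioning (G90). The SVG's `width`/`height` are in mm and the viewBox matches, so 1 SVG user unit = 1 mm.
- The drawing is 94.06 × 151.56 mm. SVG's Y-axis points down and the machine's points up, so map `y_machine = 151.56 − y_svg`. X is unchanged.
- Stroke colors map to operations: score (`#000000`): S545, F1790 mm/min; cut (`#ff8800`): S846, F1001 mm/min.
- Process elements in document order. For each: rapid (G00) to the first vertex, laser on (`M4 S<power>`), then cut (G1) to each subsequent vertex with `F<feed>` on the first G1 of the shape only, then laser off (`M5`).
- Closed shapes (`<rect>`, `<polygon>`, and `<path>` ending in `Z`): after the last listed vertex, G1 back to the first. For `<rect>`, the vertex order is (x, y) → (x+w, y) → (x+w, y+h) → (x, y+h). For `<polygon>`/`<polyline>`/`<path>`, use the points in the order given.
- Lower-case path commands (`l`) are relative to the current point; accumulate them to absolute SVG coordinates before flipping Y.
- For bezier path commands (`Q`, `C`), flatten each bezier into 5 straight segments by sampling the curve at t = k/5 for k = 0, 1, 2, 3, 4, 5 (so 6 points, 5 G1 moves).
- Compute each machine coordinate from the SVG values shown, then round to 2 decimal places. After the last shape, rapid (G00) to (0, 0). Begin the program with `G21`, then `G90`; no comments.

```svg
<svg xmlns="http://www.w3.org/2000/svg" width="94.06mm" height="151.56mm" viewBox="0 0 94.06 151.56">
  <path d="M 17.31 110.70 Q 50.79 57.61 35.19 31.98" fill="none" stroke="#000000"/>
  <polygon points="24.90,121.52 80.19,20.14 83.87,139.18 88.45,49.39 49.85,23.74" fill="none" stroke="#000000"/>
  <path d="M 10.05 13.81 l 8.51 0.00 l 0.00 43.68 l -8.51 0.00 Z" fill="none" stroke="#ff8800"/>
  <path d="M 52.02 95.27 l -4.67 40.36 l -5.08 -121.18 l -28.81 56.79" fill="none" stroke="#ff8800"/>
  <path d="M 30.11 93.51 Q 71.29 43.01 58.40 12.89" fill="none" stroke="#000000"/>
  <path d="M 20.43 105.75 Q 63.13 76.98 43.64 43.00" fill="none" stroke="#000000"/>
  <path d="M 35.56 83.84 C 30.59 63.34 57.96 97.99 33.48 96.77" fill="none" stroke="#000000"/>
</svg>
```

Since the viewBox matches the mm dimensions, user units are millimetres directly. The only transform is the Y-flip y_m = 151.56 − y_svg.

Shape 1 is a quadratic bezier drawn with `<path>`. Its stroke #000000 means score at S545, F1790. After flipping Y the toolpath is (17.31,40.86) → (28.74,61.00) → (36.24,78.94) → (39.82,94.68) → (39.47,108.23) → (35.19,119.58).

Shape 2 is a closed polygon drawn with `<polygon>`. Its stroke #000000 means score at S545, F1790. After flipping Y the toolpath is (24.90,30.04) → (80.19,131.42) → (83.87,12.38) → (88.45,102.17) → (49.85,127.82) → (24.90,30.04), returning to the start.

Shape 3 is a rectangle drawn with `<path>`. Its stroke #ff8800 means cut at S846, F1001. After flipping Y the toolpath is (10.05,137.75) → (18.56,137.75) → (18.56,94.07) → (10.05,94.07) → (10.05,137.75), returning to the start.

Shape 4 is a open polyline drawn with `<path>`. Its stroke #ff8800 means cut at S846, F1001. After flipping Y the toolpath is (52.02,56.29) → (47.35,15.93) → (42.27,137.11) → (13.46,80.32).

Shape 5 is a quadratic bezier drawn with `<path>`. Its stroke #000000 means score at S545, F1790. After flipping Y the toolpath is (30.11,58.05) → (44.42,77.43) → (54.40,95.19) → (60.06,111.31) → (61.39,125.81) → (58.40,138.67).

Shape 6 is a quadratic bezier drawn with `<path>`. Its stroke #000000 means score at S545, F1790. After flipping Y the toolpath is (20.43,45.81) → (35.02,57.53) → (44.64,69.66) → (49.28,82.21) → (48.95,95.18) → (43.64,108.56).

Shape 7 is a cubic bezier drawn with `<path>`. Its stroke #000000 means score at S545, F1790. After flipping Y the toolpath is (35.56,67.72) → (35.79,74.13) → (39.73,71.67) → (43.36,64.72) → (42.62,57.63) → (33.48,54.79).

G21
G90
G00 X17.31 Y40.86
M4 S545
G1 X28.74 Y61.00 F1790
G1 X36.24 Y78.94
G1 X39.82 Y94.68
G1 X39.47 Y108.23
G1 X35.19 Y119.58
M5
G00 X24.90 Y30.04
M4 S545
G1 X80.19 Y131.42 F1790
G1 X83.87 Y12.38
G1 X88.45 Y102.17
G1 X49.85 Y127.82
G1 X24.90 Y30.04
M5
G00 X10.05 Y137.75
M4 S846
G1 X18.56 Y137.75 F1001
G1 X18.56 Y94.07
G1 X10.05 Y94.07
G1 X10.05 Y137.75
M5
G00 X52.02 Y56.29
M4 S846
G1 X47.35 Y15.93 F1001
G1 X42.27 Y137.11
G1 X13.46 Y80.32
M5
G00 X30.11 Y58.05
M4 S545
G1 X44.42 Y77.43 F1790
G1 X54.40 Y95.19
G1 X60.06 Y111.31
G1 X61.39 Y125.81
G1 X58.40 Y138.67
M5
G00 X20.43 Y45.81
M4 S545
G1 X35.02 Y57.53 F1790
G1 X44.64 Y69.66
G1 X49.28 Y82.21
G1 X48.95 Y95.18
G1 X43.64 Y108.56
M5
G00 X35.56 Y67.72
M4 S545
G1 X35.79 Y74.13 F1790
G1 X39.73 Y71.67
G1 X43.36 Y64.72
G1 X42.62 Y57.63
G1 X33.48 Y54.79
M5
G00 X0.00 Y0.00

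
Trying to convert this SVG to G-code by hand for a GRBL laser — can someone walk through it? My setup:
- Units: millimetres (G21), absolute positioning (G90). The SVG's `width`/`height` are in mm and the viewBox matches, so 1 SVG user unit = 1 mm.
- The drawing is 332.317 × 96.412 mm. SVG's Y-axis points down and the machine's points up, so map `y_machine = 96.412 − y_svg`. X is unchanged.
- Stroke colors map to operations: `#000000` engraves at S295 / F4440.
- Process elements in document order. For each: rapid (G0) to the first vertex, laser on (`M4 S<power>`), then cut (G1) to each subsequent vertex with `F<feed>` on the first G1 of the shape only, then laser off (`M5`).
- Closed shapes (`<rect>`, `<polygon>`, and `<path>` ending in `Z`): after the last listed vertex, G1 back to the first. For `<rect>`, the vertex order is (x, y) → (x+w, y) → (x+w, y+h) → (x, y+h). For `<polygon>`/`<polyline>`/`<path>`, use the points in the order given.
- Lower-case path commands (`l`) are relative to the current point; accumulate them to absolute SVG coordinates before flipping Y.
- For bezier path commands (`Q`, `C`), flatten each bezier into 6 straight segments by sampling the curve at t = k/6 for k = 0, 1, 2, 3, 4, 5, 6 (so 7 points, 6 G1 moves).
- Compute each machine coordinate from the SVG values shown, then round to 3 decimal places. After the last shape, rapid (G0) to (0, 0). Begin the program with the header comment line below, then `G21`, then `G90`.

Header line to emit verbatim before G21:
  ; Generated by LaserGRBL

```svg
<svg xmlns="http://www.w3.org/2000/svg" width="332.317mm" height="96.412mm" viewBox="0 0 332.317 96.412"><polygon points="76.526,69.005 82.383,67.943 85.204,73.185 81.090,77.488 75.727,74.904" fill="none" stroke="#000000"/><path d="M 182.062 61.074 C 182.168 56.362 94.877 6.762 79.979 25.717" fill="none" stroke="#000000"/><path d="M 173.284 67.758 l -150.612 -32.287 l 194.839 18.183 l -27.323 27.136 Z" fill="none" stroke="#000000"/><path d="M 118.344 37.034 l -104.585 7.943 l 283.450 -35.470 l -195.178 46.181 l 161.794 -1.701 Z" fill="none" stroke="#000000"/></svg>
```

; Generated by LaserGRBL
G21
G90
G0 X76.526 Y27.407
M4 S295
G1 X82.383 Y28.469 F4440
G1 X85.204 Y23.227
G1 X81.090 Y18.924
G1 X75.727 Y21.508
G1 X76.526 Y27.407
M5
G0 X182.062 Y35.338
M4 S295
G1 X175.572 Y40.909 F4440
G1 X158.954 Y50.811
G1 X136.647 Y61.892
G1 X113.090 Y71.000
G1 X92.721 Y74.985
G1 X79.979 Y70.695
M5
G0 X173.284 Y28.654
M4 S295
G1 X22.672 Y60.941 F4440
G1 X217.511 Y42.758
G1 X190.188 Y15.622
G1 X173.284 Y28.654
M5
G0 X118.344 Y59.378
M4 S295
G1 X13.759 Y51.435 F4440
G1 X297.209 Y86.905
G1 X102.031 Y40.724
G1 X263.825 Y42.425
G1 X118.344 Y59.378
M5
G0 X0.000 Y0.000

1 u = 1 mm; y_m = 96.412 − y.

[1] `<polygon>` regular polygon, #000000→engrave S295 F4440: (76.526,27.407) → (82.383,28.469) → (85.204,23.227) → (81.090,18.924) → (75.727,21.508) → (76.526,27.407) (closed)

[2] `<path>` cubic bezier, #000000→engrave S295 F4440: (182.062,35.338) → (175.572,40.909) → (158.954,50.811) → (136.647,61.892) → (113.090,71.000) → (92.721,74.985) → (79.979,70.695)

[3] `<path>` closed polygon, #000000→engrave S295 F4440: (173.284,28.654) → (22.672,60.941) → (217.511,42.758) → (190.188,15.622) → (173.284,28.654) (closed)

[4] `<path>` closed polygon, #000000→engrave S295 F4440: (118.344,59.378) → (13.759,51.435) → (297.209,86.905) → (102.031,40.724) → (263.825,42.425) → (118.344,59.378) (closed)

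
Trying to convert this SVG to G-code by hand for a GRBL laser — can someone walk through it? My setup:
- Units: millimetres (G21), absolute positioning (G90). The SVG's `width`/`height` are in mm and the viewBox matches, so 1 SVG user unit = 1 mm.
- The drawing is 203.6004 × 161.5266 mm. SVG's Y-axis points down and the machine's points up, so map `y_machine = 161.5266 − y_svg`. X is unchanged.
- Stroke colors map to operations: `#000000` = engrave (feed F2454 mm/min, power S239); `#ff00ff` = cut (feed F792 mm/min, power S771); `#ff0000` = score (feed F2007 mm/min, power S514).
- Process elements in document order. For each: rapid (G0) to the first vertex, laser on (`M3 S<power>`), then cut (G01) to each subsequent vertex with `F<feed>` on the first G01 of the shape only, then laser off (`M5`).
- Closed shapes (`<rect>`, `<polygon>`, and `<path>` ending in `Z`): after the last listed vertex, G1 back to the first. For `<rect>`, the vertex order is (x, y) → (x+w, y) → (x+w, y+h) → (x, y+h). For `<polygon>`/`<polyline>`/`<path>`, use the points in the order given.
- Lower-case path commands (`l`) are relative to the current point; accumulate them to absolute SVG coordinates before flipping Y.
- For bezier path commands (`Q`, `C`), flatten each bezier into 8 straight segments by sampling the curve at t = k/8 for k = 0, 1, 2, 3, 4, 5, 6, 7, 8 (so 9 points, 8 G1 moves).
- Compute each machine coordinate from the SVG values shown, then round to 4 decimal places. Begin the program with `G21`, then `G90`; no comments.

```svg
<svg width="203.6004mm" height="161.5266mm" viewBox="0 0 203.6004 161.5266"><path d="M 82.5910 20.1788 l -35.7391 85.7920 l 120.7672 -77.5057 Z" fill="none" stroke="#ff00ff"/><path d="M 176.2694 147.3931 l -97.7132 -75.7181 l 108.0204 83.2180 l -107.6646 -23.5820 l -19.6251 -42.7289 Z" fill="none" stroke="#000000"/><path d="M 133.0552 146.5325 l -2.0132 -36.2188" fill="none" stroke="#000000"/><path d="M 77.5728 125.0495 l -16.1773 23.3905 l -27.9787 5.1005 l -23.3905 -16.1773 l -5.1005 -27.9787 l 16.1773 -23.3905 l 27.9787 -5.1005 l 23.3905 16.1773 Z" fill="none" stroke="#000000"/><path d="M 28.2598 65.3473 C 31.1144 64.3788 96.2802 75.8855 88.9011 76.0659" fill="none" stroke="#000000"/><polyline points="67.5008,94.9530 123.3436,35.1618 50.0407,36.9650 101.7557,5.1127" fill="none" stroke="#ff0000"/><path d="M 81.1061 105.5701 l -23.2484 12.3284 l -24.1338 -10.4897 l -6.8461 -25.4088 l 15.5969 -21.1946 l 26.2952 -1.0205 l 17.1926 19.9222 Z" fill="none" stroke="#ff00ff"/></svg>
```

Since the viewBox matches the mm dimensions, user units are millimetres directly. The only transform is the Y-flip y_m = 161.5266 − y_svg.

Shape 1 is a closed polygon drawn with `<path>`. Its stroke #ff00ff means cut at S771, F792. After flipping Y the toolpath is (82.5910,141.3478) → (46.8519,55.5558) → (167.6191,133.0615) → (82.5910,141.3478), returning to the start.

Shape 2 is a closed polygon drawn with `<path>`. Its stroke #000000 means engrave at S239, F2454. After flipping Y the toolpath is (176.2694,14.1335) → (78.5562,89.8516) → (186.5766,6.6336) → (78.9120,30.2156) → (59.2869,72.9445) → (176.2694,14.1335), returning to the start.

Shape 3 is a line segment drawn with `<path>`. Its stroke #000000 means engrave at S239, F2454. After flipping Y the toolpath is (133.0552,14.9941) → (131.0420,51.2129).

Shape 4 is a regular polygon drawn with `<path>`. Its stroke #000000 means engrave at S239, F2454. After flipping Y the toolpath is (77.5728,36.4771) → (61.3955,13.0866) → (33.4168,7.9861) → (10.0263,24.1634) → (4.9258,52.1421) → (21.1031,75.5326) → (49.0818,80.6331) → (72.4723,64.4558) → (77.5728,36.4771), returning to the start.

Shape 5 is a cubic bezier drawn with `<path>`. Its stroke #000000 means engrave at S239, F2454. After flipping Y the toolpath is (28.2598,96.1793) → (31.9877,96.0042) → (39.9770,94.9385) → (50.6472,93.2610) → (62.4181,91.2508) → (73.7093,89.1868) → (82.9404,87.3478) → (88.5311,86.0128) → (88.9011,85.4607).

Shape 6 is a open polyline drawn with `<polyline>`. Its stroke #ff0000 means score at S514, F2007. After flipping Y the toolpath is (67.5008,66.5736) → (123.3436,126.3648) → (50.0407,124.5616) → (101.7557,156.4139).

Shape 7 is a regular polygon drawn with `<path>`. Its stroke #ff00ff means cut at S771, F792. After flipping Y the toolpath is (81.1061,55.9565) → (57.8577,43.6281) → (33.7239,54.1178) → (26.8778,79.5266) → (42.4747,100.7212) → (68.7699,101.7417) → (85.9625,81.8195) → (81.1061,55.9565), returning to the start.

G21
G90
G0 X82.5910 Y141.3478
M3 S771
G01 X46.8519 Y55.5558 F792
G01 X167.6191 Y133.0615
G01 X82.5910 Y141.3478
M5
G0 X176.2694 Y14.1335
M3 S239
G01 X78.5562 Y89.8516 F2454
G01 X186.5766 Y6.6336
G01 X78.9120 Y30.2156
G01 X59.2869 Y72.9445
G01 X176.2694 Y14.1335
M5
G0 X133.0552 Y14.9941
M3 S239
G01 X131.0420 Y51.2129 F2454
M5
G0 X77.5728 Y36.4771
M3 S239
G01 X61.3955 Y13.0866 F2454
G01 X33.4168 Y7.9861
G01 X10.0263 Y24.1634
G01 X4.9258 Y52.1421
G01 X21.1031 Y75.5326
G01 X49.0818 Y80.6331
G01 X72.4723 Y64.4558
G01 X77.5728 Y36.4771
M5
G0 X28.2598 Y96.1793
M3 S239
G01 X31.9877 Y96.0042 F2454
G01 X39.9770 Y94.9385
G01 X50.6472 Y93.2610
G01 X62.4181 Y91.2508
G01 X73.7093 Y89.1868
G01 X82.9404 Y87.3478
G01 X88.5311 Y86.0128
G01 X88.9011 Y85.4607
M5
G0 X67.5008 Y66.5736
M3 S514
G01 X123.3436 Y126.3648 F2007
G01 X50.0407 Y124.5616
G01 X101.7557 Y156.4139
M5
G0 X81.1061 Y55.9565
M3 S771
G01 X57.8577 Y43.6281 F792
G01 X33.7239 Y54.1178
G01 X26.8778 Y79.5266
G01 X42.4747 Y100.7212
G01 X68.7699 Y101.7417
G01 X85.9625 Y81.8195
G01 X81.1061 Y55.9565
M5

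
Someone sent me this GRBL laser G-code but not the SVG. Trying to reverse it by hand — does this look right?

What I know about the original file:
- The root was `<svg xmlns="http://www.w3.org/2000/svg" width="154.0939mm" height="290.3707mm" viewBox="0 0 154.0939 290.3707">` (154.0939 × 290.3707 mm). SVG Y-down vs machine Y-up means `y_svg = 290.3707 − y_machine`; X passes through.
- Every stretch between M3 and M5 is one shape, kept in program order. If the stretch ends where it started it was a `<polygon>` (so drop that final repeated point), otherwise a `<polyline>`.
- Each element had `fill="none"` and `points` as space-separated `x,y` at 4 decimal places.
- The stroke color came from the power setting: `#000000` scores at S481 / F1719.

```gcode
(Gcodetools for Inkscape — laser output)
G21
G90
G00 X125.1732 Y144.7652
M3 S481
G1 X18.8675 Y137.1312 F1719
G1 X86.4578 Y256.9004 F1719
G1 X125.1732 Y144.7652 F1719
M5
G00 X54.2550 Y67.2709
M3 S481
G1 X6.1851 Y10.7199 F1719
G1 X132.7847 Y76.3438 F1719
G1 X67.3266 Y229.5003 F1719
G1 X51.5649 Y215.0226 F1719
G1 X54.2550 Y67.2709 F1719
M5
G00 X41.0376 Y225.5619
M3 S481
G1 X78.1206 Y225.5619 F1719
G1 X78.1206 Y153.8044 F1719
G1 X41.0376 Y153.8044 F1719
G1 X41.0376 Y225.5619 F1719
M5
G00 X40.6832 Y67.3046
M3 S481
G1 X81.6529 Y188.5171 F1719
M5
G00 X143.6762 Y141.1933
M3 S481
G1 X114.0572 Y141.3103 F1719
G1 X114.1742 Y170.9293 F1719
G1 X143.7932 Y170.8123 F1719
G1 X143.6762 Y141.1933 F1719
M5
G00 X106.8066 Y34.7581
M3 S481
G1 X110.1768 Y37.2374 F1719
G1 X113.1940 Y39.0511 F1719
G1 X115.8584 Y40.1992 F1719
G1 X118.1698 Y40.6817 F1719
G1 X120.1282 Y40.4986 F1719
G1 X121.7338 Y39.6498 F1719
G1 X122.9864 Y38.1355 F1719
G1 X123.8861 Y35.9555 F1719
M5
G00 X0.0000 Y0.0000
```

Machine Y-up, SVG Y-down with viewBox height 290.3707, so y_svg = 290.3707 − y_machine; X carries over. Every run uses S481, so all elements get stroke `#000000` (score).

Run 1: The run returns to its start, so emit a `<polygon>` with points (Y-flipped): 125.1732,145.6055 18.8675,153.2395 86.4578,33.4703.

Run 2: The run returns to its start, so emit a `<polygon>` with points (Y-flipped): 54.2550,223.0998 6.1851,279.6508 132.7847,214.0269 67.3266,60.8704 51.5649,75.3481.

Run 3: The run returns to its start, so emit a `<polygon>` with points (Y-flipped): 41.0376,64.8088 78.1206,64.8088 78.1206,136.5663 41.0376,136.5663.

Run 4: The run is open, so emit a `<polyline>` with points (Y-flipped): 40.6832,223.0661 81.6529,101.8536.

Run 5: The run returns to its start, so emit a `<polygon>` with points (Y-flipped): 143.6762,149.1774 114.0572,149.0604 114.1742,119.4414 143.7932,119.5584.

Run 6: The run is open, so emit a `<polyline>` with points (Y-flipped): 106.8066,255.6126 110.1768,253.1333 113.1940,251.3196 115.8584,250.1715 118.1698,249.6890 120.1282,249.8721 121.7338,250.7209 122.9864,252.2352 123.8861,254.4152.

<svg xmlns="http://www.w3.org/2000/svg" width="154.0939mm" height="290.3707mm" viewBox="0 0 154.0939 290.3707">
  <polygon points="125.1732,145.6055 18.8675,153.2395 86.4578,33.4703" fill="none" stroke="#000000"/>
  <polygon points="54.2550,223.0998 6.1851,279.6508 132.7847,214.0269 67.3266,60.8704 51.5649,75.3481" fill="none" stroke="#000000"/>
  <polygon points="41.0376,64.8088 78.1206,64.8088 78.1206,136.5663 41.0376,136.5663" fill="none" stroke="#000000"/>
  <polyline points="40.6832,223.0661 81.6529,101.8536" fill="none" stroke="#000000"/>
  <polygon points="143.6762,149.1774 114.0572,149.0604 114.1742,119.4414 143.7932,119.5584" fill="none" stroke="#000000"/>
  <polyline points="106.8066,255.6126 110.1768,253.1333 113.1940,251.3196 115.8584,250.1715 118.1698,249.6890 120.1282,249.8721 121.7338,250.7209 122.9864,252.2352 123.8861,254.4152" fill="none" stroke="#000000"/>
</svg>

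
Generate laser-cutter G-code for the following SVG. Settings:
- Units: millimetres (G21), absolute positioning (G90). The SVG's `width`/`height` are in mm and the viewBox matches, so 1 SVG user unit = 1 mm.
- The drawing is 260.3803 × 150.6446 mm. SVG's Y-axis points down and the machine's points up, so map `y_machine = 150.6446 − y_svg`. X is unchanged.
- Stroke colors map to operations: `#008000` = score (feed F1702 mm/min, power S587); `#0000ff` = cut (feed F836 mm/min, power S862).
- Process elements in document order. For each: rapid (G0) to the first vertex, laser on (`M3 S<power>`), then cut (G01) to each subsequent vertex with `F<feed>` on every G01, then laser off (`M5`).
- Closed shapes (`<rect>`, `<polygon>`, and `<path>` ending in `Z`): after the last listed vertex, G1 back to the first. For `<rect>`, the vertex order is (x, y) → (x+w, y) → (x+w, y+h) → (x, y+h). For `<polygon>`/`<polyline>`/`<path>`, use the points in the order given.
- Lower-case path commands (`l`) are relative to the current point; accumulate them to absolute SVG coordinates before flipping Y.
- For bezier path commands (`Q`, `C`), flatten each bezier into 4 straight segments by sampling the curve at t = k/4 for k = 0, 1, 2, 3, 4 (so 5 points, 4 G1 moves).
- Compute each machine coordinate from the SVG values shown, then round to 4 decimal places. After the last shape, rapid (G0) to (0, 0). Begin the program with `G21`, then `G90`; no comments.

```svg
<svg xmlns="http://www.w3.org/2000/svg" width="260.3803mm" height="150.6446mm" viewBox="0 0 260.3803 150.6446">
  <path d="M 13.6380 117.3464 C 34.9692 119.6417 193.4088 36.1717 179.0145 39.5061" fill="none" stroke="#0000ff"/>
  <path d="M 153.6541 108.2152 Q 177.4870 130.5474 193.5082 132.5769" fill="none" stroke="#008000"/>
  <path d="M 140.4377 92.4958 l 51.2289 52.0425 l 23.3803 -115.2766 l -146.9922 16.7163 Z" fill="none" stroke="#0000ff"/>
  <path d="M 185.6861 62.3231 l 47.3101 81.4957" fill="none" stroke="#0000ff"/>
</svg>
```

G21
G90
G0 X13.6380 Y33.2982
M3 S862
G01 X50.5014 Y44.9613 F836
G01 X109.7233 Y72.6080 F836
G01 X162.2467 Y100.0599 F836
G01 X179.0145 Y111.1385 F836
M5
G0 X153.6541 Y42.4294
M3 S587
G01 X165.0823 Y32.5322 F1702
G01 X175.5341 Y25.1729 F1702
G01 X185.0094 Y20.3514 F1702
G01 X193.5082 Y18.0677 F1702
M5
G0 X140.4377 Y58.1488
M3 S862
G01 X191.6666 Y6.1063 F836
G01 X215.0469 Y121.3829 F836
G01 X68.0547 Y104.6666 F836
G01 X140.4377 Y58.1488 F836
M5
G0 X185.6861 Y88.3215
M3 S862
G01 X232.9962 Y6.8258 F836
M5
G0 X0.0000 Y0.0000

viewBox `0 0 260.3803 150.6446` with mm width/height → 1 unit = 1 mm. Flip: y_m = 150.6446 − y_svg.

**Shape 1** — `<path>` cubic bezier, stroke `#0000ff` → cut (S862, F836). Control points (SVG): P0=(13.6380,117.3464), P1=(34.9692,119.6417), P2=(193.4088,36.1717), P3=(179.0145,39.5061); sampled at t=k/4. Machine vertices: (13.6380,33.2982) → (50.5014,44.9613) → (109.7233,72.6080) → (162.2467,100.0599) → (179.0145,111.1385). Open path.

**Shape 2** — `<path>` quadratic bezier, stroke `#008000` → score (S587, F1702). Control points (SVG): P0=(153.6541,108.2152), P1=(177.4870,130.5474), P2=(193.5082,132.5769); sampled at t=k/4. Machine vertices: (153.6541,42.4294) → (165.0823,32.5322) → (175.5341,25.1729) → (185.0094,20.3514) → (193.5082,18.0677). Open path.

**Shape 3** — `<path>` closed polygon, stroke `#0000ff` → cut (S862, F836). Machine vertices: (140.4377,58.1488) → (191.6666,6.1063) → (215.0469,121.3829) → (68.0547,104.6666) → (140.4377,58.1488). Closed: final G1 returns to the first vertex.

**Shape 4** — `<path>` line segment, stroke `#0000ff` → cut (S862, F836). Machine vertices: (185.6861,88.3215) → (232.9962,6.8258). Open path.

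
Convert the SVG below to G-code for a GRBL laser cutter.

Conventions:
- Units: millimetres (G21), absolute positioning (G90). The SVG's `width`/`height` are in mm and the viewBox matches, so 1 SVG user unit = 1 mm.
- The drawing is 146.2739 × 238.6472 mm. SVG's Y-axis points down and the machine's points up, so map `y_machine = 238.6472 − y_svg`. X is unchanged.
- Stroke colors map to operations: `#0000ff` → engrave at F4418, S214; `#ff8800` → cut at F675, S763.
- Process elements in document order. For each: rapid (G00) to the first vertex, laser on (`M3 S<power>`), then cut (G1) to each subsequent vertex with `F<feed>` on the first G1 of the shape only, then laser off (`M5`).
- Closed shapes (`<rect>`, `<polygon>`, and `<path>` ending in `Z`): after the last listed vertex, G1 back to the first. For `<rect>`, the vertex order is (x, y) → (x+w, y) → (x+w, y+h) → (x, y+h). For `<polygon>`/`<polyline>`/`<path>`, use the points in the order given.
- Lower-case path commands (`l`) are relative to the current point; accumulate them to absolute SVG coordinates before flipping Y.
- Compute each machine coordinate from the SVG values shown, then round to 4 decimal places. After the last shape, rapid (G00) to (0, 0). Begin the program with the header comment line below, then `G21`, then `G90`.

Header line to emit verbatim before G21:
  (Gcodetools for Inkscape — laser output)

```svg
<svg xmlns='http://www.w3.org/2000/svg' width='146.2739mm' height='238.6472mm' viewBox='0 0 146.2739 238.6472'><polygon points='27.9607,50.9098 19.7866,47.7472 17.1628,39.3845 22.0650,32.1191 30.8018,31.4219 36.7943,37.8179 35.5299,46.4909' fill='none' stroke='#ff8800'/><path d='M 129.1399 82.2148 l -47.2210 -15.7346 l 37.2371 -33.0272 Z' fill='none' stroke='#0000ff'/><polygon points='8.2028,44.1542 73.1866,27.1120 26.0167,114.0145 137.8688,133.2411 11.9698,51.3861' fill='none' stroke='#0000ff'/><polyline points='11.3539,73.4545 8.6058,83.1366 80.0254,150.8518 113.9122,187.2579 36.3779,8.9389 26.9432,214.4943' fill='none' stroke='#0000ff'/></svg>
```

(Gcodetools for Inkscape — laser output)
G21
G90
G00 X27.9607 Y187.7374
M3 S763
G1 X19.7866 Y190.9000 F675
G1 X17.1628 Y199.2627
G1 X22.0650 Y206.5281
G1 X30.8018 Y207.2253
G1 X36.7943 Y200.8293
G1 X35.5299 Y192.1563
G1 X27.9607 Y187.7374
M5
G00 X129.1399 Y156.4324
M3 S214
G1 X81.9189 Y172.1670 F4418
G1 X119.1560 Y205.1942
G1 X129.1399 Y156.4324
M5
G00 X8.2028 Y194.4930
M3 S214
G1 X73.1866 Y211.5352 F4418
G1 X26.0167 Y124.6327
G1 X137.8688 Y105.4061
G1 X11.9698 Y187.2611
G1 X8.2028 Y194.4930
M5
G00 X11.3539 Y165.1927
M3 S214
G1 X8.6058 Y155.5106 F4418
G1 X80.0254 Y87.7954
G1 X113.9122 Y51.3893
G1 X36.3779 Y229.7083
G1 X26.9432 Y24.1529
M5
G00 X0.0000 Y0.0000

Since the viewBox matches the mm dimensions, user units are millimetres directly. The only transform is the Y-flip y_m = 238.6472 − y_svg.

Shape 1 is a regular polygon drawn with `<polygon>`. Its stroke #ff8800 means cut at S763, F675. After flipping Y the toolpath is (27.9607,187.7374) → (19.7866,190.9000) → (17.1628,199.2627) → (22.0650,206.5281) → (30.8018,207.2253) → (36.7943,200.8293) → (35.5299,192.1563) → (27.9607,187.7374), returning to the start.

Shape 2 is a regular polygon drawn with `<path>`. Its stroke #0000ff means engrave at S214, F4418. After flipping Y the toolpath is (129.1399,156.4324) → (81.9189,172.1670) → (119.1560,205.1942) → (129.1399,156.4324), returning to the start.

Shape 3 is a closed polygon drawn with `<polygon>`. Its stroke #0000ff means engrave at S214, F4418. After flipping Y the toolpath is (8.2028,194.4930) → (73.1866,211.5352) → (26.0167,124.6327) → (137.8688,105.4061) → (11.9698,187.2611) → (8.2028,194.4930), returning to the start.

Shape 4 is a open polyline drawn with `<polyline>`. Its stroke #0000ff means engrave at S214, F4418. After flipping Y the toolpath is (11.3539,165.1927) → (8.6058,155.5106) → (80.0254,87.7954) → (113.9122,51.3893) → (36.3779,229.7083) → (26.9432,24.1529).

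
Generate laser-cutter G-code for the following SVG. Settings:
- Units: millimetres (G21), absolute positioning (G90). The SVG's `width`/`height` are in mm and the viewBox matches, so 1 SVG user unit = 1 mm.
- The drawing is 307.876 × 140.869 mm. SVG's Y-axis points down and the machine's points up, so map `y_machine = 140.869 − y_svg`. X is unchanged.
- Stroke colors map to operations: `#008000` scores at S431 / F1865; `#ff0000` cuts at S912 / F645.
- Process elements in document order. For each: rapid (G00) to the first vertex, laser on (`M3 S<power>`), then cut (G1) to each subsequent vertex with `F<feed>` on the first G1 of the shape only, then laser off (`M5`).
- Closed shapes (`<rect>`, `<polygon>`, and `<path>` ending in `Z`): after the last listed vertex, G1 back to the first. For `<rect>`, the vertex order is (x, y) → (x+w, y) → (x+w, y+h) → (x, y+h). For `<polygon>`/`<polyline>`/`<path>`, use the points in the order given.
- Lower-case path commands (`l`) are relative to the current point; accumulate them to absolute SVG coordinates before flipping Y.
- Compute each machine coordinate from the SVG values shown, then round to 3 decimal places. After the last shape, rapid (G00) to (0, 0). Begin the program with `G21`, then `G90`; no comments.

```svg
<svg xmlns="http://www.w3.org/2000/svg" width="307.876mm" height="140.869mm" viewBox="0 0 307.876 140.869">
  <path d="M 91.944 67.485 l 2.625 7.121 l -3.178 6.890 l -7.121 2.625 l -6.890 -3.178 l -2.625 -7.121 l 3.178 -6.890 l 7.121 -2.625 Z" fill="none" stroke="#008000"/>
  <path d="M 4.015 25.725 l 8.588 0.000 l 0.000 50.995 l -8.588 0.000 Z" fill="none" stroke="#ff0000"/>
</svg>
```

G21
G90
G00 X91.944 Y73.384
M3 S431
G1 X94.569 Y66.263 F1865
G1 X91.391 Y59.373
G1 X84.270 Y56.748
G1 X77.380 Y59.926
G1 X74.755 Y67.047
G1 X77.933 Y73.937
G1 X85.054 Y76.562
G1 X91.944 Y73.384
M5
G00 X4.015 Y115.144
M3 S912
G1 X12.603 Y115.144 F645
G1 X12.603 Y64.149
G1 X4.015 Y64.149
G1 X4.015 Y115.144
M5
G00 X0.000 Y0.000

1 u = 1 mm; y_m = 140.869 − y.

[1] `<path>` regular polygon, #008000→score S431 F1865: (91.944,73.384) → (94.569,66.263) → (91.391,59.373) → (84.270,56.748) → (77.380,59.926) → (74.755,67.047) → (77.933,73.937) → (85.054,76.562) → (91.944,73.384) (closed)

[2] `<path>` rectangle, #ff0000→cut S912 F645: (4.015,115.144) → (12.603,115.144) → (12.603,64.149) → (4.015,64.149) → (4.015,115.144) (closed)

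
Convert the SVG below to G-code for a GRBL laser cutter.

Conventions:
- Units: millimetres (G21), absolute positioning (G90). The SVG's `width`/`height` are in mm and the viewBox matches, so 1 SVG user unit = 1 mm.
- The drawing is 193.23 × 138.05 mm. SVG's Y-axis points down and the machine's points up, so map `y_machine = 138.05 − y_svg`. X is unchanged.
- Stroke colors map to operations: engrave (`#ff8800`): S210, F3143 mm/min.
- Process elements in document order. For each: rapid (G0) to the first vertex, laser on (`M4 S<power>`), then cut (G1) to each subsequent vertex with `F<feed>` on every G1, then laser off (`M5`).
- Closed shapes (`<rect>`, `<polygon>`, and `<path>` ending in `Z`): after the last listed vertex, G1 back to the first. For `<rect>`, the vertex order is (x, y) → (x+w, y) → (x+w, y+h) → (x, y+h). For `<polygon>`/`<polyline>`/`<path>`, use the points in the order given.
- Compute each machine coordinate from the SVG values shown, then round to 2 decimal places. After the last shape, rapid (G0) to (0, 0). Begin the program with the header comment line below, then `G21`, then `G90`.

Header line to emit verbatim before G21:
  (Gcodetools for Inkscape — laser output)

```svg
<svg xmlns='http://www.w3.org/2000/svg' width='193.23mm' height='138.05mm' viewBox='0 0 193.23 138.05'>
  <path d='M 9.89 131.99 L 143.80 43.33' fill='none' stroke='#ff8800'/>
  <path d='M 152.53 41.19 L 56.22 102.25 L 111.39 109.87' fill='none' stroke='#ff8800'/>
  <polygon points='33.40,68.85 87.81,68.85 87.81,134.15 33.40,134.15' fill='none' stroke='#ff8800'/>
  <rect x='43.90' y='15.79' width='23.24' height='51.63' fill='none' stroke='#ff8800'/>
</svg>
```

viewBox `0 0 193.23 138.05` with mm width/height → 1 unit = 1 mm. Flip: y_m = 138.05 − y_svg.

**Shape 1** — `<path>` line segment, stroke `#ff8800` → engrave (S210, F3143). Machine vertices: (9.89,6.06) → (143.80,94.72). Open path.

**Shape 2** — `<path>` open polyline, stroke `#ff8800` → engrave (S210, F3143). Machine vertices: (152.53,96.86) → (56.22,35.80) → (111.39,28.18). Open path.

**Shape 3** — `<polygon>` rectangle, stroke `#ff8800` → engrave (S210, F3143). Machine vertices: (33.40,69.20) → (87.81,69.20) → (87.81,3.90) → (33.40,3.90) → (33.40,69.20). Closed: final G1 returns to the first vertex.

**Shape 4** — `<rect>` rectangle, stroke `#ff8800` → engrave (S210, F3143). Machine vertices: (43.90,122.26) → (67.14,122.26) → (67.14,70.63) → (43.90,70.63) → (43.90,122.26). Closed: final G1 returns to the first vertex.

(Gcodetools for Inkscape — laser output)
G21
G90
G0 X9.89 Y6.06
M4 S210
G1 X143.80 Y94.72 F3143
M5
G0 X152.53 Y96.86
M4 S210
G1 X56.22 Y35.80 F3143
G1 X111.39 Y28.18 F3143
M5
G0 X33.40 Y69.20
M4 S210
G1 X87.81 Y69.20 F3143
G1 X87.81 Y3.90 F3143
G1 X33.40 Y3.90 F3143
G1 X33.40 Y69.20 F3143
M5
G0 X43.90 Y122.26
M4 S210
G1 X67.14 Y122.26 F3143
G1 X67.14 Y70.63 F3143
G1 X43.90 Y70.63 F3143
G1 X43.90 Y122.26 F3143
M5
G0 X0.00 Y0.00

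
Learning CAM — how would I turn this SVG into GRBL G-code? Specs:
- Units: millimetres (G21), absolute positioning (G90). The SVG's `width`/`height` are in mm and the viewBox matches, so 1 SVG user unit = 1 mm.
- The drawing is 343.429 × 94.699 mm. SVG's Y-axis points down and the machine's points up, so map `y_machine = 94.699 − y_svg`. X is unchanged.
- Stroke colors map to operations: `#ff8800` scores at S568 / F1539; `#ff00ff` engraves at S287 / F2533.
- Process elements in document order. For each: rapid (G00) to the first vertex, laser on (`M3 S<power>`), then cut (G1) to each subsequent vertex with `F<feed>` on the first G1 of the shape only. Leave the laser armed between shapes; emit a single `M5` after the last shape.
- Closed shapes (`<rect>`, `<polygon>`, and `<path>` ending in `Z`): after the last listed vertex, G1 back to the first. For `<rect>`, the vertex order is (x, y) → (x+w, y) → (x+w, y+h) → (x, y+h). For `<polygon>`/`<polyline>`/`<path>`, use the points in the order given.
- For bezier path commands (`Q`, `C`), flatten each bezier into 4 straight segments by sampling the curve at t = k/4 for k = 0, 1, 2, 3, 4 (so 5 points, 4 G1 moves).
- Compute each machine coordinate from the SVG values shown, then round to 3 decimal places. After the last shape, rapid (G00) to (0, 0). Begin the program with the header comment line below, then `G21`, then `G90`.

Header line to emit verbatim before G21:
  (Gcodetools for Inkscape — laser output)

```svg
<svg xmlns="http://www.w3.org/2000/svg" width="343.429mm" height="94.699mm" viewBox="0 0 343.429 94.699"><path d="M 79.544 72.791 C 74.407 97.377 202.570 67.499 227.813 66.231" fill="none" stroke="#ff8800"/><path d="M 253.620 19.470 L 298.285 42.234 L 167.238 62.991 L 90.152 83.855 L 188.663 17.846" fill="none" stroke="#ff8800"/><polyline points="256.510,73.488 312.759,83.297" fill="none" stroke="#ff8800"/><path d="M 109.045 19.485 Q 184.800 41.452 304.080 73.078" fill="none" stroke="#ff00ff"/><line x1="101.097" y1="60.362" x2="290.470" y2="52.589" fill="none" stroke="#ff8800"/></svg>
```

(Gcodetools for Inkscape — laser output)
G21
G90
G00 X79.544 Y21.908
M3 S568
G1 X96.994 Y12.382 F1539
G1 X142.286 Y15.493
G1 X193.274 Y23.451
G1 X227.813 Y28.468
G00 X253.620 Y75.229
M3 S568
G1 X298.285 Y52.465 F1539
G1 X167.238 Y31.708
G1 X90.152 Y10.844
G1 X188.663 Y76.853
G00 X256.510 Y21.211
M3 S568
G1 X312.759 Y11.402 F1539
G00 X109.045 Y75.214
M3 S287
G1 X149.643 Y63.627 F2533
G1 X195.681 Y50.832
G1 X247.160 Y36.830
G1 X304.080 Y21.621
G00 X101.097 Y34.337
M3 S568
G1 X290.470 Y42.110 F1539
M5
G00 X0.000 Y0.000

Since the viewBox matches the mm dimensions, user units are millimetres directly. The only transform is the Y-flip y_m = 94.699 − y_svg.

Shape 1 is a cubic bezier drawn with `<path>`. Its stroke #ff8800 means score at S568, F1539. After flipping Y the toolpath is (79.544,21.908) → (96.994,12.382) → (142.286,15.493) → (193.274,23.451) → (227.813,28.468).

Shape 2 is a open polyline drawn with `<path>`. Its stroke #ff8800 means score at S568, F1539. After flipping Y the toolpath is (253.620,75.229) → (298.285,52.465) → (167.238,31.708) → (90.152,10.844) → (188.663,76.853).

Shape 3 is a line segment drawn with `<polyline>`. Its stroke #ff8800 means score at S568, F1539. After flipping Y the toolpath is (256.510,21.211) → (312.759,11.402).

Shape 4 is a quadratic bezier drawn with `<path>`. Its stroke #ff00ff means engrave at S287, F2533. After flipping Y the toolpath is (109.045,75.214) → (149.643,63.627) → (195.681,50.832) → (247.160,36.830) → (304.080,21.621).

Shape 5 is a line segment drawn with `<line>`. Its stroke #ff8800 means score at S568, F1539. After flipping Y the toolpath is (101.097,34.337) → (290.470,42.110).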